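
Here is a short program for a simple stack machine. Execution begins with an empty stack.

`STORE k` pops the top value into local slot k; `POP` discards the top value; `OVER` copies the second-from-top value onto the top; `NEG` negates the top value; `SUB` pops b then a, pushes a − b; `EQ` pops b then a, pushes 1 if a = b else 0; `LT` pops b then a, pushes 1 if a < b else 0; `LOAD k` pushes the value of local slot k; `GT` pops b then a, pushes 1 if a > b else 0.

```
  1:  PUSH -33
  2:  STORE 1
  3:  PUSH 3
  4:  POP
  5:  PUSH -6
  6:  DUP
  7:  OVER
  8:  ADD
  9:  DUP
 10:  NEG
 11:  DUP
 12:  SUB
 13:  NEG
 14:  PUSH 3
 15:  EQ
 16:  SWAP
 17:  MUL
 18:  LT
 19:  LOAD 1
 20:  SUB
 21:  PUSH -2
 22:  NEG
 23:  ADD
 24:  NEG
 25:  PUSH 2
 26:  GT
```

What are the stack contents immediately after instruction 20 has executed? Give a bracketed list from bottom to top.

[34]

PUSH -33 -> [-33]
STORE 1  -> []
PUSH 3   -> [3]
POP      -> []
PUSH -6  -> [-6]
DUP      -> [-6, -6]
OVER     -> [-6, -6, -6]
ADD      -> [-6, -12]
DUP      -> [-6, -12, -12]
NEG      -> [-6, -12, 12]
DUP      -> [-6, -12, 12, 12]
SUB      -> [-6, -12, 0]
NEG      -> [-6, -12, 0]
PUSH 3   -> [-6, -12, 0, 3]
EQ       -> [-6, -12, 0]
SWAP     -> [-6, 0, -12]
MUL      -> [-6, 0]
LT       -> [1]
LOAD 1   -> [1, -33]
SUB      -> [34]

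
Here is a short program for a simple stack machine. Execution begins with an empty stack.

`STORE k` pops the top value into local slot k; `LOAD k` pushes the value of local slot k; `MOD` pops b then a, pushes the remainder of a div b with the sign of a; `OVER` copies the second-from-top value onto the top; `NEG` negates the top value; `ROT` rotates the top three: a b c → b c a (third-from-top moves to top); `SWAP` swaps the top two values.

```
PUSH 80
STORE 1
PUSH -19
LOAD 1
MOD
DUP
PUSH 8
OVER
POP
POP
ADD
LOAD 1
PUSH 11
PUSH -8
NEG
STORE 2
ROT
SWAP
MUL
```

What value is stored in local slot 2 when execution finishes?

8

PUSH 80  -> [80]
STORE 1  -> []
PUSH -19 -> [-19]
LOAD 1   -> [-19, 80]
MOD      -> [-19]
DUP      -> [-19, -19]
PUSH 8   -> [-19, -19, 8]
OVER     -> [-19, -19, 8, -19]
POP      -> [-19, -19, 8]
POP      -> [-19, -19]
ADD      -> [-38]
LOAD 1   -> [-38, 80]
PUSH 11  -> [-38, 80, 11]
PUSH -8  -> [-38, 80, 11, -8]
NEG      -> [-38, 80, 11, 8]
STORE 2  -> [-38, 80, 11]
ROT      -> [80, 11, -38]
SWAP     -> [80, -38, 11]
MUL      -> [80, -418]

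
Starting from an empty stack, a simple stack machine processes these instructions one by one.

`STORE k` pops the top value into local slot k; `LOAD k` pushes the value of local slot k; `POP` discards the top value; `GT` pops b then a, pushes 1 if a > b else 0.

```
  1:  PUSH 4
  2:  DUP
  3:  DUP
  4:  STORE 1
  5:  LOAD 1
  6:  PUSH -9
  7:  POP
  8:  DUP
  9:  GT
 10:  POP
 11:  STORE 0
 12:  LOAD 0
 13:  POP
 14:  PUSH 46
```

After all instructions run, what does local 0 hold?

PUSH 4   4
DUP      4 4
DUP      4 4 4
STORE 1  4 4
LOAD 1   4 4 4
PUSH -9  4 4 4 -9
POP      4 4 4
DUP      4 4 4 4
GT       4 4 0
POP      4 4
STORE 0  4
LOAD 0   4 4
POP      4
PUSH 46  4 46

4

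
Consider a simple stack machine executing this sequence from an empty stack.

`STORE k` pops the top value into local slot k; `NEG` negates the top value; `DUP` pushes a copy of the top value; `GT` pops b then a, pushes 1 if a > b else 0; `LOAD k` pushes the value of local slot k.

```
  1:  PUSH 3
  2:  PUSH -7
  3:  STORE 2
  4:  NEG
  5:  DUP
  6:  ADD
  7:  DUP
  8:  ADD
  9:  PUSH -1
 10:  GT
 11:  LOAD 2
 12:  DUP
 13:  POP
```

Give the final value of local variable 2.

-7

PUSH 3   [3]
PUSH -7  [3, -7]
STORE 2  [3]
NEG      [-3]
DUP      [-3, -3]
ADD      [-6]
DUP      [-6, -6]
ADD      [-12]
PUSH -1  [-12, -1]
GT       [0]
LOAD 2   [0, -7]
DUP      [0, -7, -7]
POP      [0, -7]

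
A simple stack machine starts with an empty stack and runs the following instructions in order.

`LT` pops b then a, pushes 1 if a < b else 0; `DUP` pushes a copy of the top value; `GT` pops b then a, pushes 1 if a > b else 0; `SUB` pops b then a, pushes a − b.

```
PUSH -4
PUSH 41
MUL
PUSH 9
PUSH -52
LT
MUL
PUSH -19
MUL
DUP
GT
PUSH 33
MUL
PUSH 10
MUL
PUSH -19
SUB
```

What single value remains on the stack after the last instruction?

19

PUSH -4  → [-4]
PUSH 41  → [-4, 41]
MUL      → [-164]
PUSH 9   → [-164, 9]
PUSH -52 → [-164, 9, -52]
LT       → [-164, 0]
MUL      → [0]
PUSH -19 → [0, -19]
MUL      → [0]
DUP      → [0, 0]
GT       → [0]
PUSH 33  → [0, 33]
MUL      → [0]
PUSH 10  → [0, 10]
MUL      → [0]
PUSH -19 → [0, -19]
SUB      → [19]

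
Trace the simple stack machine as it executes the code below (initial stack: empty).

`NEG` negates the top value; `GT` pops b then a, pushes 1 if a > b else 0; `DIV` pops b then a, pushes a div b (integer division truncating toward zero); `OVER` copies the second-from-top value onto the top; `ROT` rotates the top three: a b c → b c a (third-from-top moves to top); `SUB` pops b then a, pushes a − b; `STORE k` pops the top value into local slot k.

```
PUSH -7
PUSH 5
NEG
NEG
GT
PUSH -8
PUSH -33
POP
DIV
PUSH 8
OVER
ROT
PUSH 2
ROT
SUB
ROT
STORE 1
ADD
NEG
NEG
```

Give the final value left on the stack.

2

PUSH -7  : [-7]
PUSH 5   : [-7, 5]
NEG      : [-7, -5]
NEG      : [-7, 5]
GT       : [0]
PUSH -8  : [0, -8]
PUSH -33 : [0, -8, -33]
POP      : [0, -8]
DIV      : [0]
PUSH 8   : [0, 8]
OVER     : [0, 8, 0]
ROT      : [8, 0, 0]
PUSH 2   : [8, 0, 0, 2]
ROT      : [8, 0, 2, 0]
SUB      : [8, 0, 2]
ROT      : [0, 2, 8]
STORE 1  : [0, 2]
ADD      : [2]
NEG      : [-2]
NEG      : [2]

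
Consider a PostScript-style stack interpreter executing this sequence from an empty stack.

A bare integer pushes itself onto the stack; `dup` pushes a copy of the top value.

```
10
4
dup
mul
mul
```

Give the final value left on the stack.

160

10  -> 10
4   -> 10 4
dup -> 10 4 4
mul -> 10 16
mul -> 160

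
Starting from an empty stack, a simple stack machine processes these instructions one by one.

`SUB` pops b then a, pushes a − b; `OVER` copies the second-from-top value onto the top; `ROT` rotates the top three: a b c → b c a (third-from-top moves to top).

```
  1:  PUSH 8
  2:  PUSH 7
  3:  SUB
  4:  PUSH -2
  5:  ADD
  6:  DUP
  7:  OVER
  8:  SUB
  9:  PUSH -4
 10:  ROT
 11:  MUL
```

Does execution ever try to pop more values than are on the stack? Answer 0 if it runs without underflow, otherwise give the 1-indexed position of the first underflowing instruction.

0

PUSH 8   [8]
PUSH 7   [8, 7]
SUB      [1]
PUSH -2  [1, -2]
ADD      [-1]
DUP      [-1, -1]
OVER     [-1, -1, -1]
SUB      [-1, 0]
PUSH -4  [-1, 0, -4]
ROT      [0, -4, -1]
MUL      [0, 4]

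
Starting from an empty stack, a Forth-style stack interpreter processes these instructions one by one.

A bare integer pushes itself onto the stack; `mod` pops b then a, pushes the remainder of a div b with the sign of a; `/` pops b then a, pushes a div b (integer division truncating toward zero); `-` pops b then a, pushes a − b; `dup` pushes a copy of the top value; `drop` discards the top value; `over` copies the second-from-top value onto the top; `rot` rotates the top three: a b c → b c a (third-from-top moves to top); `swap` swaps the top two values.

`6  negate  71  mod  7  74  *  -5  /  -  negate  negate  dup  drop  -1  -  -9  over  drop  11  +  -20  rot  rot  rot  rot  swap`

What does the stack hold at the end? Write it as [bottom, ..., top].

[2, 98, -20]

6      : 6
negate : -6
71     : -6 71
mod    : -6
7      : -6 7
74     : -6 7 74
*      : -6 518
-5     : -6 518 -5
/      : -6 -103
-      : 97
negate : -97
negate : 97
dup    : 97 97
drop   : 97
-1     : 97 -1
-      : 98
-9     : 98 -9
over   : 98 -9 98
drop   : 98 -9
11     : 98 -9 11
+      : 98 2
-20    : 98 2 -20
rot    : 2 -20 98
rot    : -20 98 2
rot    : 98 2 -20
rot    : 2 -20 98
swap   : 2 98 -20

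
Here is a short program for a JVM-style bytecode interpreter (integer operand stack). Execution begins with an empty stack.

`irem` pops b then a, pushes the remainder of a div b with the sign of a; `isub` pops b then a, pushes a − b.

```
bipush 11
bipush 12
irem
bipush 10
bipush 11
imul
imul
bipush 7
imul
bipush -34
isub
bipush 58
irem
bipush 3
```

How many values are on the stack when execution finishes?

bipush 11  -> [11]
bipush 12  -> [11, 12]
irem       -> [11]
bipush 10  -> [11, 10]
bipush 11  -> [11, 10, 11]
imul       -> [11, 110]
imul       -> [1210]
bipush 7   -> [1210, 7]
imul       -> [8470]
bipush -34 -> [8470, -34]
isub       -> [8504]
bipush 58  -> [8504, 58]
irem       -> [36]
bipush 3   -> [36, 3]

2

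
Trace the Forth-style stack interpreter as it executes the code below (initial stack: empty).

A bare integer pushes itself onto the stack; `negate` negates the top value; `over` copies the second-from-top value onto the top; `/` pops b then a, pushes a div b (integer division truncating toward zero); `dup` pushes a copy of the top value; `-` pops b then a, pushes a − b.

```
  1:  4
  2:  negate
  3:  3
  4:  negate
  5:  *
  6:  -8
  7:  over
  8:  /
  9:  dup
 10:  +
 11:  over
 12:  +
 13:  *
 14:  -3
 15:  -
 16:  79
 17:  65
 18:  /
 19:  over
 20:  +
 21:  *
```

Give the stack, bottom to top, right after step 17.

4       4
negate  -4
3       -4 3
negate  -4 -3
*       12
-8      12 -8
over    12 -8 12
/       12 0
dup     12 0 0
+       12 0
over    12 0 12
+       12 12
*       144
-3      144 -3
-       147
79      147 79
65      147 79 65

[147, 79, 65]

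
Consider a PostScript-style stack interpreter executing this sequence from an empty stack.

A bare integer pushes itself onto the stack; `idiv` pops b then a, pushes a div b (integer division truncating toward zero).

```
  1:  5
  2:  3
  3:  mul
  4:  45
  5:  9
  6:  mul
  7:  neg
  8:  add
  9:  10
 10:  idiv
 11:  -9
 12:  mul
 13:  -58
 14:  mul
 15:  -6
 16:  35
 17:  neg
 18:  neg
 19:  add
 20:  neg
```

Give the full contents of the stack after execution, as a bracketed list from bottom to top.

5    : 5
3    : 5 3
mul  : 15
45   : 15 45
9    : 15 45 9
mul  : 15 405
neg  : 15 -405
add  : -390
10   : -390 10
idiv : -39
-9   : -39 -9
mul  : 351
-58  : 351 -58
mul  : -20358
-6   : -20358 -6
35   : -20358 -6 35
neg  : -20358 -6 -35
neg  : -20358 -6 35
add  : -20358 29
neg  : -20358 -29

[-20358, -29]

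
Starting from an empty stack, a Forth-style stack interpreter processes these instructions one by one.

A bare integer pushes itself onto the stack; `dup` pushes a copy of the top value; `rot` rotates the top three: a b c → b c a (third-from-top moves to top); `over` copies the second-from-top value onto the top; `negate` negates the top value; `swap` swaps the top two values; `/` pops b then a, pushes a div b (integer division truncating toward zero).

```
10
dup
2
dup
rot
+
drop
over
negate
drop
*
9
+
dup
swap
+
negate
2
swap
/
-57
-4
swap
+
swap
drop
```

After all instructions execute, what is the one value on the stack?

10     -> [10]
dup    -> [10, 10]
2      -> [10, 10, 2]
dup    -> [10, 10, 2, 2]
rot    -> [10, 2, 2, 10]
+      -> [10, 2, 12]
drop   -> [10, 2]
over   -> [10, 2, 10]
negate -> [10, 2, -10]
drop   -> [10, 2]
*      -> [20]
9      -> [20, 9]
+      -> [29]
dup    -> [29, 29]
swap   -> [29, 29]
+      -> [58]
negate -> [-58]
2      -> [-58, 2]
swap   -> [2, -58]
/      -> [0]
-57    -> [0, -57]
-4     -> [0, -57, -4]
swap   -> [0, -4, -57]
+      -> [0, -61]
swap   -> [-61, 0]
drop   -> [-61]

-61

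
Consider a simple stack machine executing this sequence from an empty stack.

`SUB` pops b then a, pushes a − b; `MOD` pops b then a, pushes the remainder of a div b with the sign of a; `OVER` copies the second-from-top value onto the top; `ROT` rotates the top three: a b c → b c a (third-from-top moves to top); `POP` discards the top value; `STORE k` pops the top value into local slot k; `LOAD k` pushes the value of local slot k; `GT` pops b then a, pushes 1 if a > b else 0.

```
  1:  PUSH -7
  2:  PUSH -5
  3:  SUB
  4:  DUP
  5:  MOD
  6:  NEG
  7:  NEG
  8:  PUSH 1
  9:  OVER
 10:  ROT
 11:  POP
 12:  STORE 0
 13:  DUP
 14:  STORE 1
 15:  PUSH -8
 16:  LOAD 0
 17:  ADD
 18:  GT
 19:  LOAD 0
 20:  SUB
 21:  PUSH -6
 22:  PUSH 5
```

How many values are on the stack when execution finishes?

3

PUSH -7  [-7]
PUSH -5  [-7, -5]
SUB      [-2]
DUP      [-2, -2]
MOD      [0]
NEG      [0]
NEG      [0]
PUSH 1   [0, 1]
OVER     [0, 1, 0]
ROT      [1, 0, 0]
POP      [1, 0]
STORE 0  [1]
DUP      [1, 1]
STORE 1  [1]
PUSH -8  [1, -8]
LOAD 0   [1, -8, 0]
ADD      [1, -8]
GT       [1]
LOAD 0   [1, 0]
SUB      [1]
PUSH -6  [1, -6]
PUSH 5   [1, -6, 5]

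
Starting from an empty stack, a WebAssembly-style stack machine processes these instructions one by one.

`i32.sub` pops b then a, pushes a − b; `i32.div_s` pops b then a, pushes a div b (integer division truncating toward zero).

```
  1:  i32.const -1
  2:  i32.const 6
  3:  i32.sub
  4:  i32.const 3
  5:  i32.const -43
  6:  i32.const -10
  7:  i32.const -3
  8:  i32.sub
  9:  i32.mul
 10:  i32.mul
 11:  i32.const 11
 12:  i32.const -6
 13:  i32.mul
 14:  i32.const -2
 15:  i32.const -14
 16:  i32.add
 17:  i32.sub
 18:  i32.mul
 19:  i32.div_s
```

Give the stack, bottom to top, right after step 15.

i32.const -1  -> -1
i32.const 6   -> -1 6
i32.sub       -> -7
i32.const 3   -> -7 3
i32.const -43 -> -7 3 -43
i32.const -10 -> -7 3 -43 -10
i32.const -3  -> -7 3 -43 -10 -3
i32.sub       -> -7 3 -43 -7
i32.mul       -> -7 3 301
i32.mul       -> -7 903
i32.const 11  -> -7 903 11
i32.const -6  -> -7 903 11 -6
i32.mul       -> -7 903 -66
i32.const -2  -> -7 903 -66 -2
i32.const -14 -> -7 903 -66 -2 -14

[-7, 903, -66, -2, -14]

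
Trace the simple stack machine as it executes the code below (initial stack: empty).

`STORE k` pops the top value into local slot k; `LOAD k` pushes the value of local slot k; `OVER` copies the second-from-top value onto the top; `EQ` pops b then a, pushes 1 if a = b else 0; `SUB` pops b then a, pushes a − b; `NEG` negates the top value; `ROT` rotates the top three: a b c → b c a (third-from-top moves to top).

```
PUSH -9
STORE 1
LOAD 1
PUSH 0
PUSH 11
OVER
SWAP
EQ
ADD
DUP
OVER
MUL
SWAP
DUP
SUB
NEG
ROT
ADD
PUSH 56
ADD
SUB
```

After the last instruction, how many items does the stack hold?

1

PUSH -9 -> [-9]
STORE 1 -> []
LOAD 1  -> [-9]
PUSH 0  -> [-9, 0]
PUSH 11 -> [-9, 0, 11]
OVER    -> [-9, 0, 11, 0]
SWAP    -> [-9, 0, 0, 11]
EQ      -> [-9, 0, 0]
ADD     -> [-9, 0]
DUP     -> [-9, 0, 0]
OVER    -> [-9, 0, 0, 0]
MUL     -> [-9, 0, 0]
SWAP    -> [-9, 0, 0]
DUP     -> [-9, 0, 0, 0]
SUB     -> [-9, 0, 0]
NEG     -> [-9, 0, 0]
ROT     -> [0, 0, -9]
ADD     -> [0, -9]
PUSH 56 -> [0, -9, 56]
ADD     -> [0, 47]
SUB     -> [-47]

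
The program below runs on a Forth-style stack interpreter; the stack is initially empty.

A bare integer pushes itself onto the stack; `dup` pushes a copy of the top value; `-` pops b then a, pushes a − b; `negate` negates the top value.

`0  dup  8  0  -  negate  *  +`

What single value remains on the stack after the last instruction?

0

0      -> [0]
dup    -> [0, 0]
8      -> [0, 0, 8]
0      -> [0, 0, 8, 0]
-      -> [0, 0, 8]
negate -> [0, 0, -8]
*      -> [0, 0]
+      -> [0]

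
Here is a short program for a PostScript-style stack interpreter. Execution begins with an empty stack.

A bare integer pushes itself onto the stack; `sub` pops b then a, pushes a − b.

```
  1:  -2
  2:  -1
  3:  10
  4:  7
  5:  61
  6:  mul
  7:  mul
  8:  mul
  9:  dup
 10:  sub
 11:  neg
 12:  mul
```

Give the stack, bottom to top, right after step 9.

[-2, -4270, -4270]

-2  -> -2
-1  -> -2 -1
10  -> -2 -1 10
7   -> -2 -1 10 7
61  -> -2 -1 10 7 61
mul -> -2 -1 10 427
mul -> -2 -1 4270
mul -> -2 -4270
dup -> -2 -4270 -4270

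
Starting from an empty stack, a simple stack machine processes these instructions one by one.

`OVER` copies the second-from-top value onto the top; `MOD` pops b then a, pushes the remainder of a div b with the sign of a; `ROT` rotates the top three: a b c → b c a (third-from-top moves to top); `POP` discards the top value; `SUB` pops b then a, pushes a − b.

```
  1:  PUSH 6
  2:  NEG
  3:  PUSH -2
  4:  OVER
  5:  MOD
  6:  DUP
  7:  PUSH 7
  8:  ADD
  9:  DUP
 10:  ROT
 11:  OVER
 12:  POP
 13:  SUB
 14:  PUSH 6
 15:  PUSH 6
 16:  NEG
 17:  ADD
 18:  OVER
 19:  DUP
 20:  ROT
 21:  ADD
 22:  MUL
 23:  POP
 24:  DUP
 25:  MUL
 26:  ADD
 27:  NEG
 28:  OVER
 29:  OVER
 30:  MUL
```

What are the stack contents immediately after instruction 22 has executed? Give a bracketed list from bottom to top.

[-6, 5, 7, 49]

PUSH 6  -> [6]
NEG     -> [-6]
PUSH -2 -> [-6, -2]
OVER    -> [-6, -2, -6]
MOD     -> [-6, -2]
DUP     -> [-6, -2, -2]
PUSH 7  -> [-6, -2, -2, 7]
ADD     -> [-6, -2, 5]
DUP     -> [-6, -2, 5, 5]
ROT     -> [-6, 5, 5, -2]
OVER    -> [-6, 5, 5, -2, 5]
POP     -> [-6, 5, 5, -2]
SUB     -> [-6, 5, 7]
PUSH 6  -> [-6, 5, 7, 6]
PUSH 6  -> [-6, 5, 7, 6, 6]
NEG     -> [-6, 5, 7, 6, -6]
ADD     -> [-6, 5, 7, 0]
OVER    -> [-6, 5, 7, 0, 7]
DUP     -> [-6, 5, 7, 0, 7, 7]
ROT     -> [-6, 5, 7, 7, 7, 0]
ADD     -> [-6, 5, 7, 7, 7]
MUL     -> [-6, 5, 7, 49]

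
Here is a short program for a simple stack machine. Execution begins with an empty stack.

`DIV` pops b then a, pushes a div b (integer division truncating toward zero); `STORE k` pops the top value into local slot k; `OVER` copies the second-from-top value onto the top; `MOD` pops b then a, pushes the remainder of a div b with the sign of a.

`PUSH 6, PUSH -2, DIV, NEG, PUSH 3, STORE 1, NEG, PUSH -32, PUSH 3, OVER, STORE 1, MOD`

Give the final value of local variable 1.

-32

PUSH 6    6
PUSH -2   6 -2
DIV       -3
NEG       3
PUSH 3    3 3
STORE 1   3
NEG       -3
PUSH -32  -3 -32
PUSH 3    -3 -32 3
OVER      -3 -32 3 -32
STORE 1   -3 -32 3
MOD       -3 -2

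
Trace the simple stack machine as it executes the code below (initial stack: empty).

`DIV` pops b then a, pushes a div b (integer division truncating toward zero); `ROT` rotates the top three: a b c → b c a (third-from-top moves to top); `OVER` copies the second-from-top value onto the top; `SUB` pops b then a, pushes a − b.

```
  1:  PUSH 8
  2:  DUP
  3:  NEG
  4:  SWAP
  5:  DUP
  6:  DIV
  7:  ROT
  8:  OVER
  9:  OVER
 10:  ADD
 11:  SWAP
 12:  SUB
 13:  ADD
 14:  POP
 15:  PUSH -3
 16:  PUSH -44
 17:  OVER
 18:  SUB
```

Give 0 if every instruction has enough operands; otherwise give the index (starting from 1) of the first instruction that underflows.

PUSH 8  8
DUP     8 8
NEG     8 -8
SWAP    -8 8
DUP     -8 8 8
DIV     -8 1
ROT  — needs 3 operands, stack has 2 → underflow

7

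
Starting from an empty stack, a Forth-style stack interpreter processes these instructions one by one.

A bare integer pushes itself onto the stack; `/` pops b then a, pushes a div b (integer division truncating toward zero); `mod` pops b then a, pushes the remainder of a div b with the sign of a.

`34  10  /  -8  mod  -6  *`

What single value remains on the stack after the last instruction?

34   [34]
10   [34, 10]
/    [3]
-8   [3, -8]
mod  [3]
-6   [3, -6]
*    [-18]

-18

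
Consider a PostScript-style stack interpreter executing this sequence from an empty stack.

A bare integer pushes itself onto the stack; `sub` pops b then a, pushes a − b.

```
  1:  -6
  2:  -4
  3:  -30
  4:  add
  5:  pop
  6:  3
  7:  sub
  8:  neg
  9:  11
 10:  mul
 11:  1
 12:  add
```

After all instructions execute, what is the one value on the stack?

-6  → [-6]
-4  → [-6, -4]
-30 → [-6, -4, -30]
add → [-6, -34]
pop → [-6]
3   → [-6, 3]
sub → [-9]
neg → [9]
11  → [9, 11]
mul → [99]
1   → [99, 1]
add → [100]

100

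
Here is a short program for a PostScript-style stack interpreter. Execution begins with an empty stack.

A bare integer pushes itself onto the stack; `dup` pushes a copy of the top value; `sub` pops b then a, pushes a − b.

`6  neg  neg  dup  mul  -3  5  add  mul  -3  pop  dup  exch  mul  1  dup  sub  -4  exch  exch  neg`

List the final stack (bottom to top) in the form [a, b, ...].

[5184, 0, 4]

6    : [6]
neg  : [-6]
neg  : [6]
dup  : [6, 6]
mul  : [36]
-3   : [36, -3]
5    : [36, -3, 5]
add  : [36, 2]
mul  : [72]
-3   : [72, -3]
pop  : [72]
dup  : [72, 72]
exch : [72, 72]
mul  : [5184]
1    : [5184, 1]
dup  : [5184, 1, 1]
sub  : [5184, 0]
-4   : [5184, 0, -4]
exch : [5184, -4, 0]
exch : [5184, 0, -4]
neg  : [5184, 0, 4]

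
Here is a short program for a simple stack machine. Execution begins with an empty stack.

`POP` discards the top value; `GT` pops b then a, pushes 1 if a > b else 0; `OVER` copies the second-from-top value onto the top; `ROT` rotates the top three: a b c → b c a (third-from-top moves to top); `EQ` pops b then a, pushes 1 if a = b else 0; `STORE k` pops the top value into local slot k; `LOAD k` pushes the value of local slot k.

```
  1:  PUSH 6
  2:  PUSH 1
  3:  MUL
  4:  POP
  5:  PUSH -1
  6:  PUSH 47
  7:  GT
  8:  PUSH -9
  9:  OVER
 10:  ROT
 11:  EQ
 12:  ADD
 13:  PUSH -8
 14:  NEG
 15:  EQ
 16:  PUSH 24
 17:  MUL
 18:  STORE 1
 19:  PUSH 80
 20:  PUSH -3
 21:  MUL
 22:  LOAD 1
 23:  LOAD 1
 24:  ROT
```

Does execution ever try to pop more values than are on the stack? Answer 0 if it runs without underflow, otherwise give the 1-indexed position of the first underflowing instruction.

PUSH 6  -> 6
PUSH 1  -> 6 1
MUL     -> 6
POP     -> (empty)
PUSH -1 -> -1
PUSH 47 -> -1 47
GT      -> 0
PUSH -9 -> 0 -9
OVER    -> 0 -9 0
ROT     -> -9 0 0
EQ      -> -9 1
ADD     -> -8
PUSH -8 -> -8 -8
NEG     -> -8 8
EQ      -> 0
PUSH 24 -> 0 24
MUL     -> 0
STORE 1 -> (empty)
PUSH 80 -> 80
PUSH -3 -> 80 -3
MUL     -> -240
LOAD 1  -> -240 0
LOAD 1  -> -240 0 0
ROT     -> 0 0 -240

0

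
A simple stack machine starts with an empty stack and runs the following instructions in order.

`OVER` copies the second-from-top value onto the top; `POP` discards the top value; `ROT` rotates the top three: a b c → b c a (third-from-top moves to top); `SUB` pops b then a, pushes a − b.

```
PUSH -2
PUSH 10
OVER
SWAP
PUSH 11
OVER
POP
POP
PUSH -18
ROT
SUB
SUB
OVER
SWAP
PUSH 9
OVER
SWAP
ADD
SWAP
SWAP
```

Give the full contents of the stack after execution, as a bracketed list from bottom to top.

[-2, -2, 26, 35]

PUSH -2   -2
PUSH 10   -2 10
OVER      -2 10 -2
SWAP      -2 -2 10
PUSH 11   -2 -2 10 11
OVER      -2 -2 10 11 10
POP       -2 -2 10 11
POP       -2 -2 10
PUSH -18  -2 -2 10 -18
ROT       -2 10 -18 -2
SUB       -2 10 -16
SUB       -2 26
OVER      -2 26 -2
SWAP      -2 -2 26
PUSH 9    -2 -2 26 9
OVER      -2 -2 26 9 26
SWAP      -2 -2 26 26 9
ADD       -2 -2 26 35
SWAP      -2 -2 35 26
SWAP      -2 -2 26 35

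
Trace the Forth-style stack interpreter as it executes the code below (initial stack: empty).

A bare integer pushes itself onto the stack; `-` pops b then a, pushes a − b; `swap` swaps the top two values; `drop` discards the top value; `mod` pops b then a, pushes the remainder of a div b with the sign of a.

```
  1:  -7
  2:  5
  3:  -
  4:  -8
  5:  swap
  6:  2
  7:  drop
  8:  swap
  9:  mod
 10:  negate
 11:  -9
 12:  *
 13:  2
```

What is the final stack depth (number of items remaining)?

-7      [-7]
5       [-7, 5]
-       [-12]
-8      [-12, -8]
swap    [-8, -12]
2       [-8, -12, 2]
drop    [-8, -12]
swap    [-12, -8]
mod     [-4]
negate  [4]
-9      [4, -9]
*       [-36]
2       [-36, 2]

2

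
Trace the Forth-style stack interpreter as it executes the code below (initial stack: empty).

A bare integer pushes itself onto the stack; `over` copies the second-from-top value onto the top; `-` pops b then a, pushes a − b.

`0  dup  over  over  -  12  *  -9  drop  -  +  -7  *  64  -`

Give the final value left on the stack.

-64

0     0
dup   0 0
over  0 0 0
over  0 0 0 0
-     0 0 0
12    0 0 0 12
*     0 0 0
-9    0 0 0 -9
drop  0 0 0
-     0 0
+     0
-7    0 -7
*     0
64    0 64
-     -64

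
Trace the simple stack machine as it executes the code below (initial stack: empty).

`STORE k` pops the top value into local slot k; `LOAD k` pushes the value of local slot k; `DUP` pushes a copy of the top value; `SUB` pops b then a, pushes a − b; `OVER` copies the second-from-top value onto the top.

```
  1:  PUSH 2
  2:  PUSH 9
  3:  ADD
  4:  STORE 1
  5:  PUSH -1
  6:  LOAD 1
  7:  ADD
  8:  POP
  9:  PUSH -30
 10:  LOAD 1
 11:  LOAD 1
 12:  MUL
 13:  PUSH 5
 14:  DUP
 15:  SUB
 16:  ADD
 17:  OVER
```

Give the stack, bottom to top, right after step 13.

PUSH 2   : 2
PUSH 9   : 2 9
ADD      : 11
STORE 1  : (empty)
PUSH -1  : -1
LOAD 1   : -1 11
ADD      : 10
POP      : (empty)
PUSH -30 : -30
LOAD 1   : -30 11
LOAD 1   : -30 11 11
MUL      : -30 121
PUSH 5   : -30 121 5

[-30, 121, 5]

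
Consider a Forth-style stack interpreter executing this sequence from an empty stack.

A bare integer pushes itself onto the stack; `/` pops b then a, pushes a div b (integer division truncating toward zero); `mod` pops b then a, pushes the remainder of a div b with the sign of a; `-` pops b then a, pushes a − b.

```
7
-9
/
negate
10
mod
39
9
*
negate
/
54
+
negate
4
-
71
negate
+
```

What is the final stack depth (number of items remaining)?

7      -> [7]
-9     -> [7, -9]
/      -> [0]
negate -> [0]
10     -> [0, 10]
mod    -> [0]
39     -> [0, 39]
9      -> [0, 39, 9]
*      -> [0, 351]
negate -> [0, -351]
/      -> [0]
54     -> [0, 54]
+      -> [54]
negate -> [-54]
4      -> [-54, 4]
-      -> [-58]
71     -> [-58, 71]
negate -> [-58, -71]
+      -> [-129]

1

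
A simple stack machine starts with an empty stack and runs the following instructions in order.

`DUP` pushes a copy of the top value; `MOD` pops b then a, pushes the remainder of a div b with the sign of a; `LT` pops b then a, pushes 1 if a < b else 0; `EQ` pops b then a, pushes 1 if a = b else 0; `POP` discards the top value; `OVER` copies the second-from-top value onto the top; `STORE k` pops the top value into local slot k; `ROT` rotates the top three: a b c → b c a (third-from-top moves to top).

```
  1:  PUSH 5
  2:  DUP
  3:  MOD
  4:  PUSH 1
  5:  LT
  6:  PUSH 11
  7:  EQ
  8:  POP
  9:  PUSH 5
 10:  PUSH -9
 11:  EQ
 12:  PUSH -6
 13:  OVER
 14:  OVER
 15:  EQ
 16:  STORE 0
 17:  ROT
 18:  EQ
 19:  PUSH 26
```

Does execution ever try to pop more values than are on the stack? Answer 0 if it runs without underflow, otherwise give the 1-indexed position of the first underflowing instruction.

PUSH 5  → [5]
DUP     → [5, 5]
MOD     → [0]
PUSH 1  → [0, 1]
LT      → [1]
PUSH 11 → [1, 11]
EQ      → [0]
POP     → []
PUSH 5  → [5]
PUSH -9 → [5, -9]
EQ      → [0]
PUSH -6 → [0, -6]
OVER    → [0, -6, 0]
OVER    → [0, -6, 0, -6]
EQ      → [0, -6, 0]
STORE 0 → [0, -6]
ROT  — needs 3 operands, stack has 2 → underflow

17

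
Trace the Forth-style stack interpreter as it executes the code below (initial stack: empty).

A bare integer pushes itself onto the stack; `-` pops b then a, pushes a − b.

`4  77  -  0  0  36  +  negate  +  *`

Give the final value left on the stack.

2628

4       [4]
77      [4, 77]
-       [-73]
0       [-73, 0]
0       [-73, 0, 0]
36      [-73, 0, 0, 36]
+       [-73, 0, 36]
negate  [-73, 0, -36]
+       [-73, -36]
*       [2628]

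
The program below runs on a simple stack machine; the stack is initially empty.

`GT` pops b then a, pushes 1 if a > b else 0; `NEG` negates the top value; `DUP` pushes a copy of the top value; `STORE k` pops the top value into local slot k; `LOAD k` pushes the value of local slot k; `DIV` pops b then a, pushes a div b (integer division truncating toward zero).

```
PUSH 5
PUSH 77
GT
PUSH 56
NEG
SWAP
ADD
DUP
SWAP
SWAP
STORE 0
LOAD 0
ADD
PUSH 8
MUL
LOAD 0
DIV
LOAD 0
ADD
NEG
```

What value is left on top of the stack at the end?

PUSH 5  → [5]
PUSH 77 → [5, 77]
GT      → [0]
PUSH 56 → [0, 56]
NEG     → [0, -56]
SWAP    → [-56, 0]
ADD     → [-56]
DUP     → [-56, -56]
SWAP    → [-56, -56]
SWAP    → [-56, -56]
STORE 0 → [-56]
LOAD 0  → [-56, -56]
ADD     → [-112]
PUSH 8  → [-112, 8]
MUL     → [-896]
LOAD 0  → [-896, -56]
DIV     → [16]
LOAD 0  → [16, -56]
ADD     → [-40]
NEG     → [40]

40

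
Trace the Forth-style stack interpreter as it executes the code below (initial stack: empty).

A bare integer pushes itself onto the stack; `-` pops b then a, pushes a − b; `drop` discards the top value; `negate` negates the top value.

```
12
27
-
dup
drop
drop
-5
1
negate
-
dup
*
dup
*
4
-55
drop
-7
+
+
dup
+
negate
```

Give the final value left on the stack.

-506

12     -> [12]
27     -> [12, 27]
-      -> [-15]
dup    -> [-15, -15]
drop   -> [-15]
drop   -> []
-5     -> [-5]
1      -> [-5, 1]
negate -> [-5, -1]
-      -> [-4]
dup    -> [-4, -4]
*      -> [16]
dup    -> [16, 16]
*      -> [256]
4      -> [256, 4]
-55    -> [256, 4, -55]
drop   -> [256, 4]
-7     -> [256, 4, -7]
+      -> [256, -3]
+      -> [253]
dup    -> [253, 253]
+      -> [506]
negate -> [-506]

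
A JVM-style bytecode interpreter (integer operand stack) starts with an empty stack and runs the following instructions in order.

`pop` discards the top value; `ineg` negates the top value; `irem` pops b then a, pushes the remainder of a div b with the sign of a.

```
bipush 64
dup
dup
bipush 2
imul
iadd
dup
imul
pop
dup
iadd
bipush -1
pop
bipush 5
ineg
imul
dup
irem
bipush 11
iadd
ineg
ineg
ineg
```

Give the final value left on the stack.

bipush 64 → [64]
dup       → [64, 64]
dup       → [64, 64, 64]
bipush 2  → [64, 64, 64, 2]
imul      → [64, 64, 128]
iadd      → [64, 192]
dup       → [64, 192, 192]
imul      → [64, 36864]
pop       → [64]
dup       → [64, 64]
iadd      → [128]
bipush -1 → [128, -1]
pop       → [128]
bipush 5  → [128, 5]
ineg      → [128, -5]
imul      → [-640]
dup       → [-640, -640]
irem      → [0]
bipush 11 → [0, 11]
iadd      → [11]
ineg      → [-11]
ineg      → [11]
ineg      → [-11]

-11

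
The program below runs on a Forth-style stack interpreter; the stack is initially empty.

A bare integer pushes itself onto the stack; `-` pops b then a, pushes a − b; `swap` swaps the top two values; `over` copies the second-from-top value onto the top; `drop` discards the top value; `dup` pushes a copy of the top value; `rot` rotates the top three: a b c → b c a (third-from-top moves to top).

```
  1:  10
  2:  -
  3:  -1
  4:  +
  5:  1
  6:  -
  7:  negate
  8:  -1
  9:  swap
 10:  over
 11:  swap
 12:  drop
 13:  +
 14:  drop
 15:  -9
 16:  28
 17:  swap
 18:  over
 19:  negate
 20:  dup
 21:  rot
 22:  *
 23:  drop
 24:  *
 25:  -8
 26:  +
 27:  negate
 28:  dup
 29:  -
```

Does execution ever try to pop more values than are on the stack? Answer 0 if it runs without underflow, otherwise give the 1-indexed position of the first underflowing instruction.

10 → [10]
-  — needs 2 operands, stack has 1 → underflow

2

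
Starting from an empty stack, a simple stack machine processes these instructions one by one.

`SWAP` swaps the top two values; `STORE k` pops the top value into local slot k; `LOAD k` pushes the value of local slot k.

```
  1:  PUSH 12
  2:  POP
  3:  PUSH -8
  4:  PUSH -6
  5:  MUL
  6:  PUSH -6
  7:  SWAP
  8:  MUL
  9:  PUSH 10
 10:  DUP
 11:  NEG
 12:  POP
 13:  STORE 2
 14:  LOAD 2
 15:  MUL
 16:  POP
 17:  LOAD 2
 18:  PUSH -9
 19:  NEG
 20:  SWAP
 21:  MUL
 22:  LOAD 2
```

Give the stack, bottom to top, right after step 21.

PUSH 12 -> 12
POP     -> (empty)
PUSH -8 -> -8
PUSH -6 -> -8 -6
MUL     -> 48
PUSH -6 -> 48 -6
SWAP    -> -6 48
MUL     -> -288
PUSH 10 -> -288 10
DUP     -> -288 10 10
NEG     -> -288 10 -10
POP     -> -288 10
STORE 2 -> -288
LOAD 2  -> -288 10
MUL     -> -2880
POP     -> (empty)
LOAD 2  -> 10
PUSH -9 -> 10 -9
NEG     -> 10 9
SWAP    -> 9 10
MUL     -> 90

[90]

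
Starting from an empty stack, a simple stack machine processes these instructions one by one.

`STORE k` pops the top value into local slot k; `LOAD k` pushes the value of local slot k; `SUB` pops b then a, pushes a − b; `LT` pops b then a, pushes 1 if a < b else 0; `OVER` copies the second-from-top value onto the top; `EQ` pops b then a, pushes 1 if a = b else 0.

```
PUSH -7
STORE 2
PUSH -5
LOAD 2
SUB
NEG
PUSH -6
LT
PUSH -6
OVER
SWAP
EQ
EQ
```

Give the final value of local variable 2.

PUSH -7 → -7
STORE 2 → (empty)
PUSH -5 → -5
LOAD 2  → -5 -7
SUB     → 2
NEG     → -2
PUSH -6 → -2 -6
LT      → 0
PUSH -6 → 0 -6
OVER    → 0 -6 0
SWAP    → 0 0 -6
EQ      → 0 0
EQ      → 1

-7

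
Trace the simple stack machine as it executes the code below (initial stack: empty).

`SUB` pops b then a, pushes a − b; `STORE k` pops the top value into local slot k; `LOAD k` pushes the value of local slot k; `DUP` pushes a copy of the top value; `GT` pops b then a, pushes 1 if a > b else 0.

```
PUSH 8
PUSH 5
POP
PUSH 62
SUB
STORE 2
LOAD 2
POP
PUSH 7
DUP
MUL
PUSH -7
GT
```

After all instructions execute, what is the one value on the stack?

1

PUSH 8   8
PUSH 5   8 5
POP      8
PUSH 62  8 62
SUB      -54
STORE 2  (empty)
LOAD 2   -54
POP      (empty)
PUSH 7   7
DUP      7 7
MUL      49
PUSH -7  49 -7
GT       1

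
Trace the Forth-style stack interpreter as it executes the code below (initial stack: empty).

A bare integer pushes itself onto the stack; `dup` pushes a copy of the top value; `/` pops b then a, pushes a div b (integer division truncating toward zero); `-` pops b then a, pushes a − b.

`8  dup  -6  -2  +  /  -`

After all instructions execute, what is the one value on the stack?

9

8   → [8]
dup → [8, 8]
-6  → [8, 8, -6]
-2  → [8, 8, -6, -2]
+   → [8, 8, -8]
/   → [8, -1]
-   → [9]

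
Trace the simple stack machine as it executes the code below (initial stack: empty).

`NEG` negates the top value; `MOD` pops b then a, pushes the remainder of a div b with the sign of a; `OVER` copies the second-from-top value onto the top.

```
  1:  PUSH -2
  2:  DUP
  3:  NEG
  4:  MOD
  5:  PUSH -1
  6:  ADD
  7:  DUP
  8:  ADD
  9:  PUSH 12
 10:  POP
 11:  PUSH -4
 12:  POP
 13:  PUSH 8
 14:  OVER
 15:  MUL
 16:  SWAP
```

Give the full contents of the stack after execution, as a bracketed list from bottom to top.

[-16, -2]

PUSH -2 -> -2
DUP     -> -2 -2
NEG     -> -2 2
MOD     -> 0
PUSH -1 -> 0 -1
ADD     -> -1
DUP     -> -1 -1
ADD     -> -2
PUSH 12 -> -2 12
POP     -> -2
PUSH -4 -> -2 -4
POP     -> -2
PUSH 8  -> -2 8
OVER    -> -2 8 -2
MUL     -> -2 -16
SWAP    -> -16 -2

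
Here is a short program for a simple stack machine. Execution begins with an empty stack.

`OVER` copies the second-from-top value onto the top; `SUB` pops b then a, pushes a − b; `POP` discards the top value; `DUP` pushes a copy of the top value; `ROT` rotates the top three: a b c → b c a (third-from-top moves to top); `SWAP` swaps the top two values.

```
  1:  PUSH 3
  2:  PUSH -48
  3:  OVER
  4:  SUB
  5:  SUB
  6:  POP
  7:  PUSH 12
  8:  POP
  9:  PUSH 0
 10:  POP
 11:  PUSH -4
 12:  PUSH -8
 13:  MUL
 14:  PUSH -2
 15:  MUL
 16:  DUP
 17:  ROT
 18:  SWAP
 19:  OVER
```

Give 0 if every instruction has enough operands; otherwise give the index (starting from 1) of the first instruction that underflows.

17

PUSH 3    [3]
PUSH -48  [3, -48]
OVER      [3, -48, 3]
SUB       [3, -51]
SUB       [54]
POP       []
PUSH 12   [12]
POP       []
PUSH 0    [0]
POP       []
PUSH -4   [-4]
PUSH -8   [-4, -8]
MUL       [32]
PUSH -2   [32, -2]
MUL       [-64]
DUP       [-64, -64]
ROT  — needs 3 operands, stack has 2 → underflow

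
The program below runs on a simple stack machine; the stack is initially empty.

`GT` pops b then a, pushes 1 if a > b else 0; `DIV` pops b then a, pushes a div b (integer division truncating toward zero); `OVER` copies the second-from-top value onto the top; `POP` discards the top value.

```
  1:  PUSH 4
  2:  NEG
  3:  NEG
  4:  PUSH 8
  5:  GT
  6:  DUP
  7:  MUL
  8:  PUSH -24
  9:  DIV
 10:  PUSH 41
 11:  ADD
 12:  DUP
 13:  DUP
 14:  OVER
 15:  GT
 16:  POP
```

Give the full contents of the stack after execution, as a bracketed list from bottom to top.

[41, 41]

PUSH 4    4
NEG       -4
NEG       4
PUSH 8    4 8
GT        0
DUP       0 0
MUL       0
PUSH -24  0 -24
DIV       0
PUSH 41   0 41
ADD       41
DUP       41 41
DUP       41 41 41
OVER      41 41 41 41
GT        41 41 0
POP       41 41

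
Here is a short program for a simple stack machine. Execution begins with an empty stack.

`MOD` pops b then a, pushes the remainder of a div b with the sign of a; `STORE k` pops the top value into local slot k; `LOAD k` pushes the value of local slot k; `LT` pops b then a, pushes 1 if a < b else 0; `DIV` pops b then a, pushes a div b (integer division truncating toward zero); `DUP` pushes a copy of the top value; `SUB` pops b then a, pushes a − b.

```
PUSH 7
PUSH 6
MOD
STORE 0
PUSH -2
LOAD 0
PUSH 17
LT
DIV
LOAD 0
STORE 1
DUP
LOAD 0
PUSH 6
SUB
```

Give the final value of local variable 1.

PUSH 7  -> [7]
PUSH 6  -> [7, 6]
MOD     -> [1]
STORE 0 -> []
PUSH -2 -> [-2]
LOAD 0  -> [-2, 1]
PUSH 17 -> [-2, 1, 17]
LT      -> [-2, 1]
DIV     -> [-2]
LOAD 0  -> [-2, 1]
STORE 1 -> [-2]
DUP     -> [-2, -2]
LOAD 0  -> [-2, -2, 1]
PUSH 6  -> [-2, -2, 1, 6]
SUB     -> [-2, -2, -5]

1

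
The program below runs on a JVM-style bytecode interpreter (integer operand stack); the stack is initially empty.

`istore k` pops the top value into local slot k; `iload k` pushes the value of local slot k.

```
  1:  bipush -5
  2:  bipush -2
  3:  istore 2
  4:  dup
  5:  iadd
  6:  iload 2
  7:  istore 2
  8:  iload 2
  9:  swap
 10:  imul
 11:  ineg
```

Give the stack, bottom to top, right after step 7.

bipush -5 -> -5
bipush -2 -> -5 -2
istore 2  -> -5
dup       -> -5 -5
iadd      -> -10
iload 2   -> -10 -2
istore 2  -> -10

[-10]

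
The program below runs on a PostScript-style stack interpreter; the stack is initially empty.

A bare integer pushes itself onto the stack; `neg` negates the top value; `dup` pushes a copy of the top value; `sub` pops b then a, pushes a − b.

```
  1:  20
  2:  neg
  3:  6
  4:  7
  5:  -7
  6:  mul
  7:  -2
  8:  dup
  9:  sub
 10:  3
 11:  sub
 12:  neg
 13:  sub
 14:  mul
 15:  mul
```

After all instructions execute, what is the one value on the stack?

20  → [20]
neg → [-20]
6   → [-20, 6]
7   → [-20, 6, 7]
-7  → [-20, 6, 7, -7]
mul → [-20, 6, -49]
-2  → [-20, 6, -49, -2]
dup → [-20, 6, -49, -2, -2]
sub → [-20, 6, -49, 0]
3   → [-20, 6, -49, 0, 3]
sub → [-20, 6, -49, -3]
neg → [-20, 6, -49, 3]
sub → [-20, 6, -52]
mul → [-20, -312]
mul → [6240]

6240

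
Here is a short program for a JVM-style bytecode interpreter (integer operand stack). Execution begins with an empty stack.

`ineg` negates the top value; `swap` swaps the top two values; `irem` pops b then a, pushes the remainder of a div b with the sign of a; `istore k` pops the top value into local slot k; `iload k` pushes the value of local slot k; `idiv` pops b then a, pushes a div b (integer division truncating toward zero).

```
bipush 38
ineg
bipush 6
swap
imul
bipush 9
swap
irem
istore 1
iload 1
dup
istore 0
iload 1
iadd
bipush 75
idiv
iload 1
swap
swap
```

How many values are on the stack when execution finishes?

bipush 38 -> 38
ineg      -> -38
bipush 6  -> -38 6
swap      -> 6 -38
imul      -> -228
bipush 9  -> -228 9
swap      -> 9 -228
irem      -> 9
istore 1  -> (empty)
iload 1   -> 9
dup       -> 9 9
istore 0  -> 9
iload 1   -> 9 9
iadd      -> 18
bipush 75 -> 18 75
idiv      -> 0
iload 1   -> 0 9
swap      -> 9 0
swap      -> 0 9

2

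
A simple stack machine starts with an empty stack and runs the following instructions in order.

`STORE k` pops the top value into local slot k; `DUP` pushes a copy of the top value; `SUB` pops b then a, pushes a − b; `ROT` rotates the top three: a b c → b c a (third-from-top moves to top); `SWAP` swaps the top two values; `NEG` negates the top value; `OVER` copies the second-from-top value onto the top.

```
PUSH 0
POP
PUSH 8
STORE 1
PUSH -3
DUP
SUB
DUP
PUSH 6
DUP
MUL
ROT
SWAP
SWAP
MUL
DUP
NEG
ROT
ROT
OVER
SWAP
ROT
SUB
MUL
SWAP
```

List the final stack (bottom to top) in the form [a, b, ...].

[0, 0]

PUSH 0  : [0]
POP     : []
PUSH 8  : [8]
STORE 1 : []
PUSH -3 : [-3]
DUP     : [-3, -3]
SUB     : [0]
DUP     : [0, 0]
PUSH 6  : [0, 0, 6]
DUP     : [0, 0, 6, 6]
MUL     : [0, 0, 36]
ROT     : [0, 36, 0]
SWAP    : [0, 0, 36]
SWAP    : [0, 36, 0]
MUL     : [0, 0]
DUP     : [0, 0, 0]
NEG     : [0, 0, 0]
ROT     : [0, 0, 0]
ROT     : [0, 0, 0]
OVER    : [0, 0, 0, 0]
SWAP    : [0, 0, 0, 0]
ROT     : [0, 0, 0, 0]
SUB     : [0, 0, 0]
MUL     : [0, 0]
SWAP    : [0, 0]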